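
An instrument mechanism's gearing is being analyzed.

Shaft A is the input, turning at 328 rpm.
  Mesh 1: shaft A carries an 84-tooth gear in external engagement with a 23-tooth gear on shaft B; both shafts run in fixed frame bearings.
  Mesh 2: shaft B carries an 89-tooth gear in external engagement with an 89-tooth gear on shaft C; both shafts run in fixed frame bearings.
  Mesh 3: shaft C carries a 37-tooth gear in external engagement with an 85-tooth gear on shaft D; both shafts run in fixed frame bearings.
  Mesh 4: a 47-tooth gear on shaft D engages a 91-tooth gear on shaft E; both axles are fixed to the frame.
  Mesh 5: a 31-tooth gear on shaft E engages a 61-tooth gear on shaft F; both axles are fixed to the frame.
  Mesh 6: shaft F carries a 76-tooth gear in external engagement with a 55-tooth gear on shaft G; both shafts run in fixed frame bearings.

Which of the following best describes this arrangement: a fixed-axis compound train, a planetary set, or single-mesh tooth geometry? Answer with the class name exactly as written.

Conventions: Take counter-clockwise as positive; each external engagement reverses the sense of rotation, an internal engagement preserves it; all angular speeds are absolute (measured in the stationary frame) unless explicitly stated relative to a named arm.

fixed-axis compound train

6-mesh fixed-axis compound train (all bearings frame-fixed)
classification: fixed-axis compound train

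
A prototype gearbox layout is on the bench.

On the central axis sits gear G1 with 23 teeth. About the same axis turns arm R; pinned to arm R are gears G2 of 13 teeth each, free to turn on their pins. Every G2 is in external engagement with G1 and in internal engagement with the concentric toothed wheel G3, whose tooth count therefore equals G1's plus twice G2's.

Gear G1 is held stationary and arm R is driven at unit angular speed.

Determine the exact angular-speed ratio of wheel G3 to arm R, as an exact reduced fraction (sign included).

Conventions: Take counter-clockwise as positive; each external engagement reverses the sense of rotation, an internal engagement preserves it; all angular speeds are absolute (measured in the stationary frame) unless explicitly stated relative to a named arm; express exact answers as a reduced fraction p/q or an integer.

topology: planetary set — G1 23T / G2 13T / G3 49T, arm = carrier (Willis)
ring teeth: 23 + 2·13 = 49
23(ω_sun−ω_arm) = −49(ω_ring−ω_arm),  ω_sun = 0, ω_arm = 1
ω_ring = 1 − (23/49)(0−1) = 72/49
ω_out/ω_in = 72/49

72/49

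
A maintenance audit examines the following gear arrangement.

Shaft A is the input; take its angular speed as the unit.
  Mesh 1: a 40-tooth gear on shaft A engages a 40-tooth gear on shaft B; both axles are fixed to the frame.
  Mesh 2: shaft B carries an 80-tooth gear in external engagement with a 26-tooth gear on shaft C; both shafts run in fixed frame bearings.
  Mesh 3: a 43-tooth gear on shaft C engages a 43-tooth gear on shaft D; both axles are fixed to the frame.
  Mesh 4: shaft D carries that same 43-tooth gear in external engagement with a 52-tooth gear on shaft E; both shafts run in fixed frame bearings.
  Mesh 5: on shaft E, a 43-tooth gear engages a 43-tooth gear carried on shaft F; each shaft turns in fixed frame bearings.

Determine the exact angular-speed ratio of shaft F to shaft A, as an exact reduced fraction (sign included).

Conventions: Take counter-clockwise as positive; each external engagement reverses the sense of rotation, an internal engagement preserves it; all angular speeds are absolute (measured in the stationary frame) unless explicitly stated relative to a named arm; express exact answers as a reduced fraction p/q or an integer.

-430/169

class = fixed-axis compound train [5 meshes; 5 ratios multiply, 5 sense flips]
mesh 1 [40T→40T]: running ratio 1, sense −
mesh 2 [80T→26T]: running ratio 40/13, sense +
mesh 3 [43T→43T]: running ratio 40/13, sense −
mesh 4 [43T→52T]: running ratio 430/169, sense +
mesh 5 [43T→43T]: running ratio 430/169, sense −
ω_out/ω_in = -430/169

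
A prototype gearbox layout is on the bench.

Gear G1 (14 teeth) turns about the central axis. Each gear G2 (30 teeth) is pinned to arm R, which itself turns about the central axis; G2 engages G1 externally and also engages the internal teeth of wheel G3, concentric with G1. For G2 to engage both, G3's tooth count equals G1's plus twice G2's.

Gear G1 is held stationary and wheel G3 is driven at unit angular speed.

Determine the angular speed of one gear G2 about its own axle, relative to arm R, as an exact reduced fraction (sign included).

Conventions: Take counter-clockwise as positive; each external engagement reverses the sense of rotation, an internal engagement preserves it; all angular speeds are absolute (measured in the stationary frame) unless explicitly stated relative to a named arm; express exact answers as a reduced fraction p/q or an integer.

259/660

topology: planetary set — G1 14T / G2 30T / G3 74T, arm = carrier (Willis)
ring teeth: 14 + 2·30 = 74
14(ω_sun−ω_arm) = −74(ω_ring−ω_arm),  ω_sun = 0, ω_ring = 1
14(0−ω_arm) = −74(1−ω_arm)  ⇒  88·ω_arm = 74  ⇒  ω_arm = 37/44
sun–planet mesh: 14·(0−37/44) = −30·(ω_p−ω_arm)  ⇒  ω_p−ω_arm = 259/660
exact speed ratio = 259/660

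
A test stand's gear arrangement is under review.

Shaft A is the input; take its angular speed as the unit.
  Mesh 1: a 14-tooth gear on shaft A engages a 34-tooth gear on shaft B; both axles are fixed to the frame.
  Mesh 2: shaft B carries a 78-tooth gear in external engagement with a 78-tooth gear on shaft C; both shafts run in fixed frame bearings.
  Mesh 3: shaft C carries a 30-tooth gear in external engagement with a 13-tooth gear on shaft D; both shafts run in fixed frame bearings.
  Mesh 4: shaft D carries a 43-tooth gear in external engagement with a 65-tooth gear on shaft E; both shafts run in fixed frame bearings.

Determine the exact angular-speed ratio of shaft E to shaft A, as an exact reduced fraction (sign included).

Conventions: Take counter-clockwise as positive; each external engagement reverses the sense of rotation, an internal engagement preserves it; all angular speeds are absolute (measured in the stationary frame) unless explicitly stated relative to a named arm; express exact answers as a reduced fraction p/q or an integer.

class = fixed-axis compound train [4 meshes; 4 ratios multiply, 4 sense flips]
mesh 1 [14T→34T]: running ratio 7/17, sense −
mesh 2 [78T→78T]: running ratio 7/17, sense +
mesh 3 [30T→13T]: running ratio 210/221, sense −
mesh 4 [43T→65T]: running ratio 1806/2873, sense +
ω_out/ω_in = 1806/2873

1806/2873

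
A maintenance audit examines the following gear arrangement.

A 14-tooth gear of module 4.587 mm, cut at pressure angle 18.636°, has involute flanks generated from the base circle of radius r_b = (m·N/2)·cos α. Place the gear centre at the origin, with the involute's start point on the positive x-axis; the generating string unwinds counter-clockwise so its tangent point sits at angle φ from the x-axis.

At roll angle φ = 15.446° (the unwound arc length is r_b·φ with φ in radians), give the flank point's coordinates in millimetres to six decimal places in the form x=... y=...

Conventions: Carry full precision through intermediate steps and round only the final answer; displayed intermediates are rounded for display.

single-mesh involute tooth geometry (14T wheel at module 4.587)
pitch radius r_p = m·N/2 = 4.587·14/2 = 32.109000
base radius r_b = r_p·cos α = 32.109000·cos 18.636° = 30.425455
roll angle φ = 15.446° = 0.26958356 rad
x = r_b·(cos φ + φ·sin φ) = 31.511038
y = r_b·(sin φ − φ·cos φ) = 0.197259

x=31.511038 y=0.197259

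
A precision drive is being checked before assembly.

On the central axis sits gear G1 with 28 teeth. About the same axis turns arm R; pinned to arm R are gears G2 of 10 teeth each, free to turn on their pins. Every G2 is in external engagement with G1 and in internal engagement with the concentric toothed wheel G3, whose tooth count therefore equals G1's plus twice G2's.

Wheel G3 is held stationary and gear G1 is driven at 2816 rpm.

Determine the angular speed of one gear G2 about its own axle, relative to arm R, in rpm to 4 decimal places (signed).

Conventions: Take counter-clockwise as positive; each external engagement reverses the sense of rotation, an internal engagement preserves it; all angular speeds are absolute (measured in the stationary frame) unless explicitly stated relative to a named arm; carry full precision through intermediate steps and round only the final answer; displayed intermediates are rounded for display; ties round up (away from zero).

-4979.8737 rpm

planetary set (28T centre, 10T on arm, 48T internal) — Willis relation
normalise by the input: solve with ω_sun = 1, then scale by 2816 rpm
ring teeth: 28 + 2·10 = 48
28(ω_sun−ω_arm) = −48(ω_ring−ω_arm),  ω_ring = 0, ω_sun = 1
28(1−ω_arm) = −48(0−ω_arm)  ⇒  76·ω_arm = 28  ⇒  ω_arm = 7/19
sun–planet mesh: 28·(1−7/19) = −10·(ω_p−ω_arm)  ⇒  ω_p−ω_arm = -168/95
scale: ω_p−ω_arm = -168/95 × 2816 rpm = -4979.8737 rpm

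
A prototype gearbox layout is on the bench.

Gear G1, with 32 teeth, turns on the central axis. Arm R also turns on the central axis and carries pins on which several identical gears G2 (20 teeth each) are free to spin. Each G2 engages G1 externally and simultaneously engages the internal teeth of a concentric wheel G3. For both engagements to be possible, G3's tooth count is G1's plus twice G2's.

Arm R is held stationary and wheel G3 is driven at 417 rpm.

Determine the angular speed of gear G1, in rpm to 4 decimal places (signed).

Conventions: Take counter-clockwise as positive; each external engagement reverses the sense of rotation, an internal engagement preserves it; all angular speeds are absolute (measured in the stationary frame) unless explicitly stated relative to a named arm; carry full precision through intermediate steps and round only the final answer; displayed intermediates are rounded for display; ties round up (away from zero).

-938.2500 rpm

recognized (axles ride arm R): planetary set, 32/20/72 teeth
normalise by the input: solve with ω_ring = 1, then scale by 417 rpm
ring teeth: 32 + 2·20 = 72
32(ω_sun−ω_arm) = −72(ω_ring−ω_arm),  ω_arm = 0, ω_ring = 1
ω_sun = 0 − (72/32)(1−0) = -9/4
scale: ω_sun = -9/4 × 417 rpm = -938.2500 rpm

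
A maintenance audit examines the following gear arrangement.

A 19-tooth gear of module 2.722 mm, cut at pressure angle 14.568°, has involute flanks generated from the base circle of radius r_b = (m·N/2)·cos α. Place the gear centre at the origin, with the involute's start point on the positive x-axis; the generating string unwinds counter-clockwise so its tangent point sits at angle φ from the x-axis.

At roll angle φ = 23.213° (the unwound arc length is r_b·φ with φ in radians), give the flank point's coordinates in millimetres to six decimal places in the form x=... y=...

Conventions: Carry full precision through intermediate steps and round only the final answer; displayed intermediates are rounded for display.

class = single-mesh tooth geometry [base-circle involute, m = 2.722, 19T]
pitch radius r_p = m·N/2 = 2.722·19/2 = 25.859000
base radius r_b = r_p·cos α = 25.859000·cos 14.568° = 25.027628
roll angle φ = 23.213° = 0.40514328 rad
x = r_b·(cos φ + φ·sin φ) = 26.998137
y = r_b·(sin φ − φ·cos φ) = 0.545731

x=26.998137 y=0.545731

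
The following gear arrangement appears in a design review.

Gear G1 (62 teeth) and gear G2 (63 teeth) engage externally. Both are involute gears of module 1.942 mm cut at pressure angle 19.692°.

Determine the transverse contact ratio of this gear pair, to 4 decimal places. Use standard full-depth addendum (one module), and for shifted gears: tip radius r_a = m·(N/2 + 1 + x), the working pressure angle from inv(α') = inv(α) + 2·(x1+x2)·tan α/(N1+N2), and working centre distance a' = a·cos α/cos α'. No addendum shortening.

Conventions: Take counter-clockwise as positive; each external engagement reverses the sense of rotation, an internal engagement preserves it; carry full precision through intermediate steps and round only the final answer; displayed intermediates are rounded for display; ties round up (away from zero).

1.8089

recognized (one external pair, fixed centres): single-mesh tooth geometry, m = 1.942, N1 = 62, N2 = 63
base radii: r_b1 = 56.681243, r_b2 = 57.595456
tip radii: r_a1 = 62.144000, r_a2 = 63.115000
no profile shift: α' = α, a' = a
action lengths: √(r_a1²−r_b1²) = 25.477705, √(r_a2²−r_b2²) = 25.812141
base pitch p_b = π·m·cos α = 5.744173
CR = (25.477705 + 25.812141 − 121.375000·sin 19.69200°)/5.744173 = 1.808940
contact ratio ≈ 1.8089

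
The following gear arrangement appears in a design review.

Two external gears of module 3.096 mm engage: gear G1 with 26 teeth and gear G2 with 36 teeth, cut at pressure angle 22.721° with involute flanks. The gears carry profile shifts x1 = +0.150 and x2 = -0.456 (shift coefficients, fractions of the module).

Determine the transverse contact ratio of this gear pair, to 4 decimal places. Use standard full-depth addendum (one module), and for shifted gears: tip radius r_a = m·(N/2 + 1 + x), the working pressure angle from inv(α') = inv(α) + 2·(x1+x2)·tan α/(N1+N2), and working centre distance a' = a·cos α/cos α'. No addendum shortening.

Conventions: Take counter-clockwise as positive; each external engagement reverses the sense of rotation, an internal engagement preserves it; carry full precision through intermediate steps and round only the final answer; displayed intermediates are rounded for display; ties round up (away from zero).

1.6013

single-mesh involute tooth geometry (26T engaging 36T at module 3.096)
base radii: r_b1 = 37.124618, r_b2 = 51.403317
tip radii: r_a1 = 43.808400, r_a2 = 57.412224
inv(α') = inv(22.721°) + 2·(+0.150-0.456)·tan α/(26+36) = 0.01805015  ⇒  α' = 21.27040°
a' = a·cos α / cos α' = 95.9760·cos 22.721°/cos 21.27040° = 94.999409
action lengths: √(r_a1²−r_b1²) = 23.258088, √(r_a2²−r_b2²) = 25.570735
base pitch p_b = π·m·cos α = 8.971571
CR = (23.258088 + 25.570735 − 94.999409·sin 21.27040°)/8.971571 = 1.601270
contact ratio ≈ 1.6013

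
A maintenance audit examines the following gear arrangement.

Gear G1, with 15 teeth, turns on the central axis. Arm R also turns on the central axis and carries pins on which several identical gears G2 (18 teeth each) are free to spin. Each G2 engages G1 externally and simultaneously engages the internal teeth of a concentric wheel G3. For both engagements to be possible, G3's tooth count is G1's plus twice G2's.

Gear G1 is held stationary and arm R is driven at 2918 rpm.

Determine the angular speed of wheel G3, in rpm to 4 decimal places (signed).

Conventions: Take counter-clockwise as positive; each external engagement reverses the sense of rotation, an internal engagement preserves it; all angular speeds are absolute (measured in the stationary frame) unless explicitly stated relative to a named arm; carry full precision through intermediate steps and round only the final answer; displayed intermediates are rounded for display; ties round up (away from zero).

planetary set (15T centre, 18T on arm, 51T internal) — Willis relation
normalise by the input: solve with ω_arm = 1, then scale by 2918 rpm
ring teeth: 15 + 2·18 = 51
15(ω_sun−ω_arm) = −51(ω_ring−ω_arm),  ω_sun = 0, ω_arm = 1
ω_ring = 1 − (15/51)(0−1) = 22/17
scale: ω_ring = 22/17 × 2918 rpm = +3776.2353 rpm

+3776.2353 rpm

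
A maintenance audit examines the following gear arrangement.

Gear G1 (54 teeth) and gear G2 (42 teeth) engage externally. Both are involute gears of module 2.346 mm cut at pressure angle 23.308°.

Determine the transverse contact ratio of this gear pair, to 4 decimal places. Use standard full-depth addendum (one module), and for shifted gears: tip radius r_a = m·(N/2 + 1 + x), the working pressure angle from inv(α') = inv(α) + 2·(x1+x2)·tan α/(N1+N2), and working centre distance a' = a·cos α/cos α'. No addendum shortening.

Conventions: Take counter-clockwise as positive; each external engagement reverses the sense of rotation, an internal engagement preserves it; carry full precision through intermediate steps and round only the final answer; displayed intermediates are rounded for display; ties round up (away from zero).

class = single-mesh tooth geometry [involute pair 54T × 42T, m = 2.346]
base radii: r_b1 = 58.172732, r_b2 = 45.245458
tip radii: r_a1 = 65.688000, r_a2 = 51.612000
no profile shift: α' = α, a' = a
action lengths: √(r_a1²−r_b1²) = 30.509779, √(r_a2²−r_b2²) = 24.832379
base pitch p_b = π·m·cos α = 6.768705
CR = (30.509779 + 24.832379 − 112.608000·sin 23.30800°)/6.768705 = 1.593529
contact ratio ≈ 1.5935

1.5935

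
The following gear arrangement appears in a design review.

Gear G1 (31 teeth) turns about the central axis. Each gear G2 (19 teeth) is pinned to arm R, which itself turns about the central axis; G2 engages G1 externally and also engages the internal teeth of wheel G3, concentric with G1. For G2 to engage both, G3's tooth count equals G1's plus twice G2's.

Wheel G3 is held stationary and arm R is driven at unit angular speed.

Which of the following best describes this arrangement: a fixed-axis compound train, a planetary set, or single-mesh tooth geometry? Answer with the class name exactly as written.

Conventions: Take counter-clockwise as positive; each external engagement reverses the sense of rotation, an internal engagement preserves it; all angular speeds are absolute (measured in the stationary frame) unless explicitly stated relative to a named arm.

planetary set (31T centre, 19T on arm, 69T internal) — Willis relation
classification: planetary set

planetary set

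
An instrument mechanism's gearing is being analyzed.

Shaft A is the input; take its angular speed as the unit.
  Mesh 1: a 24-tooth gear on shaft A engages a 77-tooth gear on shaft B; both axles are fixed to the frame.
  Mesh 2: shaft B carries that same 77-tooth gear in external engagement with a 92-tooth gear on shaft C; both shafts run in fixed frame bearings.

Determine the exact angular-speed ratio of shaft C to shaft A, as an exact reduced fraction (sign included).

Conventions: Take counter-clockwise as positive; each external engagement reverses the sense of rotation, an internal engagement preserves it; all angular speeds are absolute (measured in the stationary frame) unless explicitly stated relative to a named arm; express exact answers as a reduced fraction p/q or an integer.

6/23

class = fixed-axis compound train [2 meshes; 2 ratios multiply, 2 sense flips]
mesh 1 [24T→77T]: running ratio 24/77, sense −
mesh 2 [77T→92T]: running ratio 6/23, sense +
ω_out/ω_in = 6/23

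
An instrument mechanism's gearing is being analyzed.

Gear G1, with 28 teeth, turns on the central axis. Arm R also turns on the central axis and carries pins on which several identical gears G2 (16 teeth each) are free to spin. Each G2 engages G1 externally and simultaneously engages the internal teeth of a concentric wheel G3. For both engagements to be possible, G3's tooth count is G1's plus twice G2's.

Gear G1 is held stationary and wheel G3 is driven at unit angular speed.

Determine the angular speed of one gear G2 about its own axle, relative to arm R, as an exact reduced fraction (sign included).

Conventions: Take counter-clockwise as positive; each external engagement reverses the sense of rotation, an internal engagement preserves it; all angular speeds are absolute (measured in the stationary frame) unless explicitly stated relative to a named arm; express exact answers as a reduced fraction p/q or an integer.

105/88

recognized (axles ride arm R): planetary set, 28/16/60 teeth
ring teeth: 28 + 2·16 = 60
28(ω_sun−ω_arm) = −60(ω_ring−ω_arm),  ω_sun = 0, ω_ring = 1
28(0−ω_arm) = −60(1−ω_arm)  ⇒  88·ω_arm = 60  ⇒  ω_arm = 15/22
sun–planet mesh: 28·(0−15/22) = −16·(ω_p−ω_arm)  ⇒  ω_p−ω_arm = 105/88
exact speed ratio = 105/88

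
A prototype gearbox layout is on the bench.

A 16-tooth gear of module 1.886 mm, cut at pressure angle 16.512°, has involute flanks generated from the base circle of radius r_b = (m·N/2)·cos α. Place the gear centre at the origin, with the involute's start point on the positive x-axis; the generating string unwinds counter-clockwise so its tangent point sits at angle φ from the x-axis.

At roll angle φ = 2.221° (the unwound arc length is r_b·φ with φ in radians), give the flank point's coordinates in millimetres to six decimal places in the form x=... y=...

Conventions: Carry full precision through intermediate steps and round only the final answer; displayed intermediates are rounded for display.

x=14.476639 y=0.000281

single-mesh involute tooth geometry (16T wheel at module 1.886)
pitch radius r_p = m·N/2 = 1.886·16/2 = 15.088000
base radius r_b = r_p·cos α = 15.088000·cos 16.512° = 14.465774
roll angle φ = 2.221° = 0.03876376 rad
x = r_b·(cos φ + φ·sin φ) = 14.476639
y = r_b·(sin φ − φ·cos φ) = 0.000281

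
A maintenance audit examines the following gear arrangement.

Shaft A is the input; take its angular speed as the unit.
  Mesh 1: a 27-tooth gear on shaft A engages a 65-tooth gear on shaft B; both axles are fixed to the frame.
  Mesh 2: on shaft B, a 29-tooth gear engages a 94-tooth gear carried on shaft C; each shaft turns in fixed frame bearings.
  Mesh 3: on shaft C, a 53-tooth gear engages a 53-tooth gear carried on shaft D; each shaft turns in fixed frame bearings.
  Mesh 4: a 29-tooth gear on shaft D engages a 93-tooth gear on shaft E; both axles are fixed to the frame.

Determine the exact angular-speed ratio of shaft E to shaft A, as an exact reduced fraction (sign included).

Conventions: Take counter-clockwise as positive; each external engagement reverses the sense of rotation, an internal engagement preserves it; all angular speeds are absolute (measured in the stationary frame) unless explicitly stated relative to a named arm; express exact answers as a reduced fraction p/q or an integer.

class = fixed-axis compound train [4 meshes; 4 ratios multiply, 4 sense flips]
mesh 1 [27T→65T]: running ratio 27/65, sense −
mesh 2 [29T→94T]: running ratio 783/6110, sense +
mesh 3 [53T→53T]: running ratio 783/6110, sense −
mesh 4 [29T→93T]: running ratio 7569/189410, sense +
ω_out/ω_in = 7569/189410

7569/189410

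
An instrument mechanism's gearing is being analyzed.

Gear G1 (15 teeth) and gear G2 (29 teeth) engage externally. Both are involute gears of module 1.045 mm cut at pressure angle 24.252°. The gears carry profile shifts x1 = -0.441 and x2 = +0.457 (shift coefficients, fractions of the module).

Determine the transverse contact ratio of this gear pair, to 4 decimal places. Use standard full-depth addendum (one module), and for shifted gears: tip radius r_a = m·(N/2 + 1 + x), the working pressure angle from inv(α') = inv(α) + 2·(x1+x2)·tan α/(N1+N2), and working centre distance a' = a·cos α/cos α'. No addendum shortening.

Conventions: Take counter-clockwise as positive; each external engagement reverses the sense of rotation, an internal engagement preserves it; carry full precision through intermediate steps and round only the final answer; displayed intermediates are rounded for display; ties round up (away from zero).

topology: single-mesh involute geometry — m = 1.045, 15T/29T pair
base radii: r_b1 = 7.145823, r_b2 = 13.815257
tip radii: r_a1 = 8.421655, r_a2 = 16.675065
inv(α') = inv(24.252°) + 2·(-0.441+0.457)·tan α/(15+29) = 0.02755954  ⇒  α' = 24.34410°
a' = a·cos α / cos α' = 22.9900·cos 24.252°/cos 24.34410° = 23.006690
action lengths: √(r_a1²−r_b1²) = 4.456623, √(r_a2²−r_b2²) = 9.337905
base pitch p_b = π·m·cos α = 2.993235
CR = (4.456623 + 9.337905 − 23.006690·sin 24.34410°)/2.993235 = 1.440184
contact ratio ≈ 1.4402

1.4402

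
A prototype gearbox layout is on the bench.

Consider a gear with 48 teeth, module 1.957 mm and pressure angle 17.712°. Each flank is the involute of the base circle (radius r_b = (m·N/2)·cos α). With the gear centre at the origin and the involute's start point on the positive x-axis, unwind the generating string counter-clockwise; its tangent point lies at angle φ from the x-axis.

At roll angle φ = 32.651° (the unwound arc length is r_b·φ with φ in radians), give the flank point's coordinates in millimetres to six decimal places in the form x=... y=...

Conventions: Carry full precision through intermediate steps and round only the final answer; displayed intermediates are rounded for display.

x=51.427246 y=2.671420

class = single-mesh tooth geometry [base-circle involute, m = 1.957, 48T]
pitch radius r_p = m·N/2 = 1.957·48/2 = 46.968000
base radius r_b = r_p·cos α = 46.968000·cos 17.712° = 44.741613
roll angle φ = 32.651° = 0.56986745 rad
x = r_b·(cos φ + φ·sin φ) = 51.427246
y = r_b·(sin φ − φ·cos φ) = 2.671420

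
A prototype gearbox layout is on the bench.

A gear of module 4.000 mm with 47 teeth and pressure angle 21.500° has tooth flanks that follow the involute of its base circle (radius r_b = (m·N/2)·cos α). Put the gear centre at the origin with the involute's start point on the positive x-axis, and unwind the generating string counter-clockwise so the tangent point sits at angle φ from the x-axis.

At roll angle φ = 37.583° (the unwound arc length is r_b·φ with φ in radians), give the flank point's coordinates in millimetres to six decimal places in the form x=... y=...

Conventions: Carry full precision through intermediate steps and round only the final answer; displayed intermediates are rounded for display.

x=104.298601 y=7.879313

class = single-mesh tooth geometry [base-circle involute, m = 4.000, 47T]
pitch radius r_p = m·N/2 = 4.000·47/2 = 94.000000
base radius r_b = r_p·cos α = 94.000000·cos 21.500° = 87.459251
roll angle φ = 37.583° = 0.65594709 rad
x = r_b·(cos φ + φ·sin φ) = 104.298601
y = r_b·(sin φ − φ·cos φ) = 7.879313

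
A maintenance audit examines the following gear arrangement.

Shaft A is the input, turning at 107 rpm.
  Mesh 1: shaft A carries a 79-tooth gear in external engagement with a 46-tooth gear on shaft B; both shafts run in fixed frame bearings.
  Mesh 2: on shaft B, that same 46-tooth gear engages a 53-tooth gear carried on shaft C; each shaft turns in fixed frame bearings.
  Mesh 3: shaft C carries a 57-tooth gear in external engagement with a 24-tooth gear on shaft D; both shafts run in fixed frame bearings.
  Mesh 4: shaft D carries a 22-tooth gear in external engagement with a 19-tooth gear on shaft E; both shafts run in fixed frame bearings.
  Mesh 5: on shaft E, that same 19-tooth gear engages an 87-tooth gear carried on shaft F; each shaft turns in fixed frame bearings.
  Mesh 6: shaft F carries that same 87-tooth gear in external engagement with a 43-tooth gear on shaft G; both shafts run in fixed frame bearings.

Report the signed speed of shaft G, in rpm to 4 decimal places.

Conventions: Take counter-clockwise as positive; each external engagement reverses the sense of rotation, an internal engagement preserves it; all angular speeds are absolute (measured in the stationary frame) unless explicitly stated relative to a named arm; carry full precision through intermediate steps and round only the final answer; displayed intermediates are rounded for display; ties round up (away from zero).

+193.7996 rpm

recognized (7 fixed axles, 6 meshes): fixed-axis compound train
mesh 1 [79T→46T]: ω = 107.0000×79/46 = 183.7609 rpm, sense flips to −
mesh 2 [46T→53T]: ω = 183.7609×46/53 = 159.4906 rpm, sense flips to +
mesh 3 [57T→24T]: ω = 159.4906×57/24 = 378.7901 rpm, sense flips to −
mesh 4 [22T→19T]: ω = 378.7901×22/19 = 438.5991 rpm, sense flips to +
mesh 5 [19T→87T]: ω = 438.5991×19/87 = 95.7860 rpm, sense flips to −
mesh 6 [87T→43T]: ω = 95.7860×87/43 = 193.7996 rpm, sense flips to +
signed output speed = +193.7996 rpm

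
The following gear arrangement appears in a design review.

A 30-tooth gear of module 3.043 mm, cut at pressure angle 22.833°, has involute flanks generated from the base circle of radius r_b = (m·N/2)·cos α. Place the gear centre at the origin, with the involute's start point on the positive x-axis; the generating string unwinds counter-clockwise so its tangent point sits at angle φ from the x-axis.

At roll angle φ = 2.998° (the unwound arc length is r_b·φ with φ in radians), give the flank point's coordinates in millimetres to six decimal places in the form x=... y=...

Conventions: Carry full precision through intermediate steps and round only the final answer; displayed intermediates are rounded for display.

single-mesh involute tooth geometry (30T wheel at module 3.043)
pitch radius r_p = m·N/2 = 3.043·30/2 = 45.645000
base radius r_b = r_p·cos α = 45.645000·cos 22.833° = 42.068249
roll angle φ = 2.998° = 0.05232497 rad
x = r_b·(cos φ + φ·sin φ) = 42.125799
y = r_b·(sin φ − φ·cos φ) = 0.002008

x=42.125799 y=0.002008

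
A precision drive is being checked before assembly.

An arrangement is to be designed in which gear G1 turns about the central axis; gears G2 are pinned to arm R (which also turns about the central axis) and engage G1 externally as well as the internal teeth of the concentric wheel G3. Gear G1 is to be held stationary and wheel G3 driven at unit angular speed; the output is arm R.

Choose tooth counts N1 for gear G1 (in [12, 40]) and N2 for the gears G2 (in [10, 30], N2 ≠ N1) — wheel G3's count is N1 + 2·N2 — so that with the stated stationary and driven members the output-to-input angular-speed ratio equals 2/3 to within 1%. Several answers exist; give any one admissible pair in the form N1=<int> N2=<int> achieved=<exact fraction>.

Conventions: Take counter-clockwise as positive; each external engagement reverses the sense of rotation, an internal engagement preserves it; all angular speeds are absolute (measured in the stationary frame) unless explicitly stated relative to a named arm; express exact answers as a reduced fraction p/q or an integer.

topology: planetary set — design target 2/3, arm = carrier (Willis)
Willis with ω_sun = 0: ω_arm/ω_ring = N3/(N1+N3); set equal to 2/3  ⇒  N3/N1 = (2/3)/(1 − 2/3) = 2
N3 = N1 + 2·N2  ⇒  N2/N1 = (N3/N1 − 1)/2 = (2 − 1)/2 = 1/2
smallest multiple with N1 ≥ 12 and N2 ≥ 10: k = 10  ⇒  N1 = 10·2 = 20, N2 = 10·1 = 10 (N1 ≤ 40, N2 ≤ 30, N2 ≠ N1 ✓), N3 = 20 + 2·10 = 40
check: N3/(N1+N3) with N1 = 20, N3 = 40 gives 2/3; |achieved − target| = 0 ≤ 1/150 ✓

N1=20 N2=10 achieved=2/3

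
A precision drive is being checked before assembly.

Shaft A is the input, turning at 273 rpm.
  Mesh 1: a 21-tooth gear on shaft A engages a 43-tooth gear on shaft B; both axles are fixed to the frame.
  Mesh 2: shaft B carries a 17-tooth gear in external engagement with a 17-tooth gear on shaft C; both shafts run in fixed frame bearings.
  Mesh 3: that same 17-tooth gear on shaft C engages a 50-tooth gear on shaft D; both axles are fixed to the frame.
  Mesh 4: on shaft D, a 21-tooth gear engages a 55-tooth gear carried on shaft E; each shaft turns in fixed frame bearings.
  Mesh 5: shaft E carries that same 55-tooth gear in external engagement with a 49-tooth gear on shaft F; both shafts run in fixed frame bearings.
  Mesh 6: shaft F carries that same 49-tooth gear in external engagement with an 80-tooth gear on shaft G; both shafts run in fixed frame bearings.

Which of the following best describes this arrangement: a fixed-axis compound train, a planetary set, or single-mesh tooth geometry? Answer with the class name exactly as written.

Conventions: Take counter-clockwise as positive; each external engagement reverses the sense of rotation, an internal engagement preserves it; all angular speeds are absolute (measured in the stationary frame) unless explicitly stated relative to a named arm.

topology: fixed-axis compound train — 6 meshes, A→G
classification: fixed-axis compound train

fixed-axis compound train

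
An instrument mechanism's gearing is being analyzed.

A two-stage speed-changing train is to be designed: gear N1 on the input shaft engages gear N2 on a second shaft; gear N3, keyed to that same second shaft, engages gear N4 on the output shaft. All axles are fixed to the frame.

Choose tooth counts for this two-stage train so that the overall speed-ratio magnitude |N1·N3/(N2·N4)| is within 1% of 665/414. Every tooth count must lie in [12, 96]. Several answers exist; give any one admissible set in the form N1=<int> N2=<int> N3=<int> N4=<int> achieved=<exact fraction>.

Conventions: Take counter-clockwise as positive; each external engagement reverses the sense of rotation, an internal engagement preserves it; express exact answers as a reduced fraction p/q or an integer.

class = fixed-axis compound train [2-stage, 665/414 wanted]
target = 665/414 in lowest terms: an exact hit needs N1·N3 = k·665 and N2·N4 = k·414 for one integer k, every count in [12, 96]; additionally prefer no 1:1 stage (N1 ≠ N2, N3 ≠ N4)
k = 1: N1·N3 = 665 = 19·35, N2·N4 = 414 = 18·23
achieved = 19·35/(18·23) = 665/414; |achieved − target| = 0 ≤ 133/8280 ✓

N1=19 N2=18 N3=35 N4=23 achieved=665/414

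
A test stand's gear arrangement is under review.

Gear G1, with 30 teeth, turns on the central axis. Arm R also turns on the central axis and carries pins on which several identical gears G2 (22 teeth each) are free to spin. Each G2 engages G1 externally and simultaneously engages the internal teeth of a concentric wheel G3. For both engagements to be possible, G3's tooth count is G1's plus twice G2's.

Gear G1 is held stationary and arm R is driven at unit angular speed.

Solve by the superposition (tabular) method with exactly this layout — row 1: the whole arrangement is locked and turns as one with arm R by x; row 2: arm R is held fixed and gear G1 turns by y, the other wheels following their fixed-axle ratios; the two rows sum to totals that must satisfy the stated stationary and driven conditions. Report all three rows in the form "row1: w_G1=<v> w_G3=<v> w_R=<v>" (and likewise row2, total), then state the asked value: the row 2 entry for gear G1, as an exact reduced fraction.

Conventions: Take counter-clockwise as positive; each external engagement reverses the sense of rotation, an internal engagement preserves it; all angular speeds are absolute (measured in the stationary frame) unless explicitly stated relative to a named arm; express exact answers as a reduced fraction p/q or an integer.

recognized (axles ride arm R): planetary set, 30/22/74 teeth
superposition row 1 [locked train]: every member turns x
superposition row 2 [arm held]: sun y, ring −(30/74)·y, arm 0
boundary: total ω_sun = x + y = 0 and total ω_arm = x = 1  ⇒  y = -1, x = 1
row 2 ring = −(30/74)·(-1) = 15/37
totals (row 1 + row 2): sun 1 + (-1) = 0, ring 1 + 15/37 = 52/37, arm 1 + 0 = 1
asked cell (row2, sun) = -1

row1: w_G1=1 w_G3=1 w_R=1
row2: w_G1=-1 w_G3=15/37 w_R=0
total: w_G1=0 w_G3=52/37 w_R=1
asked value: -1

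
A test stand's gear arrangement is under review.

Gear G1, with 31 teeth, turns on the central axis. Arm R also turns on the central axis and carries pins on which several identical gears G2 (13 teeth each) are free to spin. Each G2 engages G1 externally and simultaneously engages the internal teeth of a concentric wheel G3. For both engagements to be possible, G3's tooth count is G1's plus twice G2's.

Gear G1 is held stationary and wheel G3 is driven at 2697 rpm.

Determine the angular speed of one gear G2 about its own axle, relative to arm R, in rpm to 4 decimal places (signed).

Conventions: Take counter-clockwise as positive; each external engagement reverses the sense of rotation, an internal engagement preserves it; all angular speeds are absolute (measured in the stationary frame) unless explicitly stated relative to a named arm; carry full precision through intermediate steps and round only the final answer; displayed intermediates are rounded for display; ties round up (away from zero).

recognized (axles ride arm R): planetary set, 31/13/57 teeth
normalise by the input: solve with ω_ring = 1, then scale by 2697 rpm
ring teeth: 31 + 2·13 = 57
31(ω_sun−ω_arm) = −57(ω_ring−ω_arm),  ω_sun = 0, ω_ring = 1
31(0−ω_arm) = −57(1−ω_arm)  ⇒  88·ω_arm = 57  ⇒  ω_arm = 57/88
sun–planet mesh: 31·(0−57/88) = −13·(ω_p−ω_arm)  ⇒  ω_p−ω_arm = 1767/1144
scale: ω_p−ω_arm = 1767/1144 × 2697 rpm = +4165.7334 rpm

+4165.7334 rpm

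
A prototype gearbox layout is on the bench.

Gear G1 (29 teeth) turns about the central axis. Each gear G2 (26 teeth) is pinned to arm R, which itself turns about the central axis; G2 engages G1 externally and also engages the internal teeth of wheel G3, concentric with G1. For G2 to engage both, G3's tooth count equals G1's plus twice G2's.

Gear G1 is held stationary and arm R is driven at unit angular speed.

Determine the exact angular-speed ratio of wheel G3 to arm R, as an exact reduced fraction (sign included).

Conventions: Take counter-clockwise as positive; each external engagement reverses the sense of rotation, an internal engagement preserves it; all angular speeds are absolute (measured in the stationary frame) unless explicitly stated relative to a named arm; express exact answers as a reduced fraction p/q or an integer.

110/81

topology: planetary set — G1 29T / G2 26T / G3 81T, arm = carrier (Willis)
ring teeth: 29 + 2·26 = 81
29(ω_sun−ω_arm) = −81(ω_ring−ω_arm),  ω_sun = 0, ω_arm = 1
ω_ring = 1 − (29/81)(0−1) = 110/81
ω_out/ω_in = 110/81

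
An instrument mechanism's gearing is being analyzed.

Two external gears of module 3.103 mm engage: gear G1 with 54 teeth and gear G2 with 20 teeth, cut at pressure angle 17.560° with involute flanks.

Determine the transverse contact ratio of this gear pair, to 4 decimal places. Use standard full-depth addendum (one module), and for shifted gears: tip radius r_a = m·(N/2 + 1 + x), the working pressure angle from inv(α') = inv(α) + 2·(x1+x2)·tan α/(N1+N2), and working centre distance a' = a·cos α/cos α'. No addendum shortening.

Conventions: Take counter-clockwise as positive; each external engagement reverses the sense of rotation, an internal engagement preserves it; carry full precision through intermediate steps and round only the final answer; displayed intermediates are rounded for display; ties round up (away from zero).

1.7828

class = single-mesh tooth geometry [involute pair 54T × 20T, m = 3.103]
base radii: r_b1 = 79.876934, r_b2 = 29.584049
tip radii: r_a1 = 86.884000, r_a2 = 34.133000
no profile shift: α' = α, a' = a
action lengths: √(r_a1²−r_b1²) = 34.183402, √(r_a2²−r_b2²) = 17.024856
base pitch p_b = π·m·cos α = 9.294103
CR = (34.183402 + 17.024856 − 114.811000·sin 17.56000°)/9.294103 = 1.782773
contact ratio ≈ 1.7828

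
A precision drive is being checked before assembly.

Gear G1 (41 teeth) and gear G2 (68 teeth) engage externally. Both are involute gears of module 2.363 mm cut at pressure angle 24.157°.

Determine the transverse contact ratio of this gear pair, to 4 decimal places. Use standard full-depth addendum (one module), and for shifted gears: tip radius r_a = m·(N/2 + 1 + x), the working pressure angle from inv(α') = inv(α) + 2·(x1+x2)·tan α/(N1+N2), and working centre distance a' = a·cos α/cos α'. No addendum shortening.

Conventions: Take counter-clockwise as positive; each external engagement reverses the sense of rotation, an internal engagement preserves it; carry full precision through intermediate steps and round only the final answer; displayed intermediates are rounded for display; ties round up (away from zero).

single-mesh involute tooth geometry (41T engaging 68T at module 2.363)
base radii: r_b1 = 44.199357, r_b2 = 73.306250
tip radii: r_a1 = 50.804500, r_a2 = 82.705000
no profile shift: α' = α, a' = a
action lengths: √(r_a1²−r_b1²) = 25.050231, √(r_a2²−r_b2²) = 38.292436
base pitch p_b = π·m·cos α = 6.773482
CR = (25.050231 + 38.292436 − 128.783500·sin 24.15700°)/6.773482 = 1.570760
contact ratio ≈ 1.5708

1.5708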